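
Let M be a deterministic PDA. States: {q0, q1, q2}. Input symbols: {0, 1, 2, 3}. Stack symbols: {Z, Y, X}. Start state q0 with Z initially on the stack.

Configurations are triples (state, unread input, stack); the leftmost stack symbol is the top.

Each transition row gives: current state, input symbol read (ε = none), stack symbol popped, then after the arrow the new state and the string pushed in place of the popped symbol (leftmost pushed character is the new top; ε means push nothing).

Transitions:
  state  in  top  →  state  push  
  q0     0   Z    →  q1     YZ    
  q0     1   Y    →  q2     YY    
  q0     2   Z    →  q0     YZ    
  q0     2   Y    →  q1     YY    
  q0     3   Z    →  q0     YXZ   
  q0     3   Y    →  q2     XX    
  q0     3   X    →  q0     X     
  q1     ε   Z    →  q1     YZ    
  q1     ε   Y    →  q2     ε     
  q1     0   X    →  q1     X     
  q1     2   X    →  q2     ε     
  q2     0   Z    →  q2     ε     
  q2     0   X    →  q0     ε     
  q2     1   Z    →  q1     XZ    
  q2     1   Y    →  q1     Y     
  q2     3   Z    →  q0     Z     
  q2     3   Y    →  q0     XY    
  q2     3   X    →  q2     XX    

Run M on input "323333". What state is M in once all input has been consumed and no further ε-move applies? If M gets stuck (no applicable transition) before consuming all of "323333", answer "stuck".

(q0, 323333, Z)
  read 3, top Z: go to q0, push YXZ → (q0, 23333, YXZ)
  read 2, top Y: go to q1, push YY → (q1, 3333, YYXZ)
  ε-move, top Y: go to q2, push ε → (q2, 3333, YXZ)
  read 3, top Y: go to q0, push XY → (q0, 333, XYXZ)
  read 3, top X: go to q0, push X → (q0, 33, XYXZ)
  read 3, top X: go to q0, push X → (q0, 3, XYXZ)
  read 3, top X: go to q0, push X → (q0, ε, XYXZ)
All input consumed; M is in state q0.

q0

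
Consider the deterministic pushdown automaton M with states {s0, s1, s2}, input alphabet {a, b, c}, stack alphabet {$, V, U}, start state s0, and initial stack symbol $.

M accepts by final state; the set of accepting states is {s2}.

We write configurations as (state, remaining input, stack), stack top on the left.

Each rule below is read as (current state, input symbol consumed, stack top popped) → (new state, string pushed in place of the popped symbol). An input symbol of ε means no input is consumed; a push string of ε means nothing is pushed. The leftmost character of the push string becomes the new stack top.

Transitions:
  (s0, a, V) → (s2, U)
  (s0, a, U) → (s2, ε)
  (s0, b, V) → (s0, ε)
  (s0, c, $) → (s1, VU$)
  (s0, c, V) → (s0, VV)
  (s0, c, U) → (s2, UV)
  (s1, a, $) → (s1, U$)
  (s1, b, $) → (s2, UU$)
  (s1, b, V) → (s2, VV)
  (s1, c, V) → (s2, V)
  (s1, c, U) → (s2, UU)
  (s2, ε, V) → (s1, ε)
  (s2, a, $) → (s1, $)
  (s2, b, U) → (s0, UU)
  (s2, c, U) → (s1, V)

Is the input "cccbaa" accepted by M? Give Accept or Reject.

Reject

(s0, cccbaa, $)
  read c, top $: go to s1, push VU$ → (s1, ccbaa, VU$)
  read c, top V: go to s2, push V → (s2, cbaa, VU$)
  ε-move, top V: go to s1, push ε → (s1, cbaa, U$)
  read c, top U: go to s2, push UU → (s2, baa, UU$)
  read b, top U: go to s0, push UU → (s0, aa, UUU$)
  read a, top U: go to s2, push ε → (s2, a, UU$)
No transition applies at (s2, a, UU$); input not fully consumed.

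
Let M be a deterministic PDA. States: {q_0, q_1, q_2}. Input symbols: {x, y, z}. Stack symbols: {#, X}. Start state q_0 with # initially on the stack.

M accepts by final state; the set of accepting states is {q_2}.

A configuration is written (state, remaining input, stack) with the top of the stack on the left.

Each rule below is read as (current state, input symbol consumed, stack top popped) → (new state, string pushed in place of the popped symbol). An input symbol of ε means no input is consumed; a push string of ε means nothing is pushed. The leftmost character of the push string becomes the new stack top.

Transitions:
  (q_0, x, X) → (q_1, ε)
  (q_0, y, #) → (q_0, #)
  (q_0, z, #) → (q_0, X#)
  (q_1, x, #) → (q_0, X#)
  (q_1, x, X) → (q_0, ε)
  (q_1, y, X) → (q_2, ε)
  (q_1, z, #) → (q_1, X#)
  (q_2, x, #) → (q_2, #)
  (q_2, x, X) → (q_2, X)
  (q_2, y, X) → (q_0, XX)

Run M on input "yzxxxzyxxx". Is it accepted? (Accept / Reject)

(q_0, yzxxxzyxxx, #)
  read y, top #: go to q_0, push # → (q_0, zxxxzyxxx, #)
  read z, top #: go to q_0, push X# → (q_0, xxxzyxxx, X#)
  read x, top X: go to q_1, push ε → (q_1, xxzyxxx, #)
  read x, top #: go to q_0, push X# → (q_0, xzyxxx, X#)
  read x, top X: go to q_1, push ε → (q_1, zyxxx, #)
  read z, top #: go to q_1, push X# → (q_1, yxxx, X#)
  read y, top X: go to q_2, push ε → (q_2, xxx, #)
  read x, top #: go to q_2, push # → (q_2, xx, #)
  read x, top #: go to q_2, push # → (q_2, x, #)
  read x, top #: go to q_2, push # → (q_2, ε, #)
All input consumed; state q_2 ∈ F.

Accept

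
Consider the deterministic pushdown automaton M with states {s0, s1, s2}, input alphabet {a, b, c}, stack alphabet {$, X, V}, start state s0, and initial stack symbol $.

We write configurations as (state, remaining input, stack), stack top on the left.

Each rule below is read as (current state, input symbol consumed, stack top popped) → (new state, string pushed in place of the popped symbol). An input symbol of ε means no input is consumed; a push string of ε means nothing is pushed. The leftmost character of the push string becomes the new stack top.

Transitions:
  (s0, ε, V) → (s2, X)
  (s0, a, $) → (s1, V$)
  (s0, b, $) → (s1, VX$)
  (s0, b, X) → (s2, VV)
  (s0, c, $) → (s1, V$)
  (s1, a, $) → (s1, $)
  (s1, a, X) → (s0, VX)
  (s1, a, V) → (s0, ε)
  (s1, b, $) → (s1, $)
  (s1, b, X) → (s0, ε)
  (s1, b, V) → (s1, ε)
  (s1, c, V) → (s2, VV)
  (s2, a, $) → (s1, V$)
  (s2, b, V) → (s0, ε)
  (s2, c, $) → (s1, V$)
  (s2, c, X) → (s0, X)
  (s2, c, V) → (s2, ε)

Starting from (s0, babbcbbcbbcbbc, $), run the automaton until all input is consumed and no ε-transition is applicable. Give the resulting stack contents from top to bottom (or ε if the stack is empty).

(s0, babbcbbcbbcbbc, $) ⊢ (s1, abbcbbcbbcbbc, VX$) ⊢ (s0, bbcbbcbbcbbc, X$) ⊢ (s2, bcbbcbbcbbc, VV$) ⊢ (s0, cbbcbbcbbc, V$) ⊢ (s2, cbbcbbcbbc, X$) ⊢ (s0, bbcbbcbbc, X$) ⊢ (s2, bcbbcbbc, VV$) ⊢ (s0, cbbcbbc, V$) ⊢ (s2, cbbcbbc, X$) ⊢ (s0, bbcbbc, X$) ⊢ (s2, bcbbc, VV$) ⊢ (s0, cbbc, V$) ⊢ (s2, cbbc, X$) ⊢ (s0, bbc, X$) ⊢ (s2, bc, VV$) ⊢ (s0, c, V$) ⊢ (s2, c, X$) ⊢ (s0, ε, X$)
All input consumed in state s0 with stack X$.

X$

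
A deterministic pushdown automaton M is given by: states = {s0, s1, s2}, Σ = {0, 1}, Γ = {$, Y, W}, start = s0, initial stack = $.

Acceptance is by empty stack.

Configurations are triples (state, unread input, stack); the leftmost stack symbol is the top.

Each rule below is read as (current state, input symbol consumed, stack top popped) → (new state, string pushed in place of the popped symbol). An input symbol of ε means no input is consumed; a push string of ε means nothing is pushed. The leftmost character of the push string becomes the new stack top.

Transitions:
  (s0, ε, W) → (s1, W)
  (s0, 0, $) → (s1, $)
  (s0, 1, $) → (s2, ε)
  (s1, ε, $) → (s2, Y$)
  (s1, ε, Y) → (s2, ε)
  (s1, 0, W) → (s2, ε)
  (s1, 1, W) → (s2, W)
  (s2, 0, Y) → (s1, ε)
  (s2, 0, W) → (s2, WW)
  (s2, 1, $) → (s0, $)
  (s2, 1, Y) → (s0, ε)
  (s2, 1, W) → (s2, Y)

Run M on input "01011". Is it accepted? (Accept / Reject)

(s0, 01011, $)
  read 0, top $: go to s1, push $ → (s1, 1011, $)
  ε-move, top $: go to s2, push Y$ → (s2, 1011, Y$)
  read 1, top Y: go to s0, push ε → (s0, 011, $)
  read 0, top $: go to s1, push $ → (s1, 11, $)
  ε-move, top $: go to s2, push Y$ → (s2, 11, Y$)
  read 1, top Y: go to s0, push ε → (s0, 1, $)
  read 1, top $: go to s2, push ε → (s2, ε, ε)
All input consumed and the stack is empty.

Accept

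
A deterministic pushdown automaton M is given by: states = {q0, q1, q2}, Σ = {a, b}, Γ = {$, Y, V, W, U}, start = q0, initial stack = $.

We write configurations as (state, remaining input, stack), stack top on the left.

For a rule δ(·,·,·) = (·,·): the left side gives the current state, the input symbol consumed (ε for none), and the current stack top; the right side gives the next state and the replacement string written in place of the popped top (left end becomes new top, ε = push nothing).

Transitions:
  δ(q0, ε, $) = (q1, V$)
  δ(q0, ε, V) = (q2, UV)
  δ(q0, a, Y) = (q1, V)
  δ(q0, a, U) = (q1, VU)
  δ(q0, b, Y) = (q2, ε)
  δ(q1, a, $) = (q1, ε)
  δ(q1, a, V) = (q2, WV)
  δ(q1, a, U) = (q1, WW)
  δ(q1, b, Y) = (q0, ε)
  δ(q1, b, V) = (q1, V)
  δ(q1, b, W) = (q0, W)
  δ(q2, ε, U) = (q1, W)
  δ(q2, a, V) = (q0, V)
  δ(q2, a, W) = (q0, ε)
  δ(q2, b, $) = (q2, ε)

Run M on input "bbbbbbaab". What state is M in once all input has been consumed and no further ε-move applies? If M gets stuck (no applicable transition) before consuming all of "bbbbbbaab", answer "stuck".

(q0, bbbbbbaab, $)
  ε-move, top $: go to q1, push V$ → (q1, bbbbbbaab, V$)
  read b, top V: go to q1, push V → (q1, bbbbbaab, V$)
  read b, top V: go to q1, push V → (q1, bbbbaab, V$)
  read b, top V: go to q1, push V → (q1, bbbaab, V$)
  read b, top V: go to q1, push V → (q1, bbaab, V$)
  read b, top V: go to q1, push V → (q1, baab, V$)
  read b, top V: go to q1, push V → (q1, aab, V$)
  read a, top V: go to q2, push WV → (q2, ab, WV$)
  read a, top W: go to q0, push ε → (q0, b, V$)
  ε-move, top V: go to q2, push UV → (q2, b, UV$)
  ε-move, top U: go to q1, push W → (q1, b, WV$)
  read b, top W: go to q0, push W → (q0, ε, WV$)
All input consumed; M is in state q0.

q0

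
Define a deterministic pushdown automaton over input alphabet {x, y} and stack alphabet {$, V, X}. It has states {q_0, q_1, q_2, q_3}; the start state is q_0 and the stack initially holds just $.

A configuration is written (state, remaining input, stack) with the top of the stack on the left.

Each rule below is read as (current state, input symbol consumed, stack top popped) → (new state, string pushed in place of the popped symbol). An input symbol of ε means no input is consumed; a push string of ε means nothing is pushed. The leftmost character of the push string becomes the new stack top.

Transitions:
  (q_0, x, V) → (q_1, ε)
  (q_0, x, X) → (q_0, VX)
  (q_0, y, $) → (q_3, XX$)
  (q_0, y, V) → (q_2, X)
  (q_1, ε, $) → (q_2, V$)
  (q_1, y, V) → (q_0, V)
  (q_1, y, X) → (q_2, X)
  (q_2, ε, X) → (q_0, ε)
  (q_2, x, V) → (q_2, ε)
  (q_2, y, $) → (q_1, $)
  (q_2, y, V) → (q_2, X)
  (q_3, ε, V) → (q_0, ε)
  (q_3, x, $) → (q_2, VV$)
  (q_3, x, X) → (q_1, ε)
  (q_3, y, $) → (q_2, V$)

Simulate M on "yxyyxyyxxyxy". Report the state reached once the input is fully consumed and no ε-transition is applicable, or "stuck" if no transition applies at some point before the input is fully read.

stuck

(q_0, yxyyxyyxxyxy, $)
  read y, top $: go to q_3, push XX$ → (q_3, xyyxyyxxyxy, XX$)
  read x, top X: go to q_1, push ε → (q_1, yyxyyxxyxy, X$)
  read y, top X: go to q_2, push X → (q_2, yxyyxxyxy, X$)
  ε-move, top X: go to q_0, push ε → (q_0, yxyyxxyxy, $)
  read y, top $: go to q_3, push XX$ → (q_3, xyyxxyxy, XX$)
  read x, top X: go to q_1, push ε → (q_1, yyxxyxy, X$)
  read y, top X: go to q_2, push X → (q_2, yxxyxy, X$)
  ε-move, top X: go to q_0, push ε → (q_0, yxxyxy, $)
  read y, top $: go to q_3, push XX$ → (q_3, xxyxy, XX$)
  read x, top X: go to q_1, push ε → (q_1, xyxy, X$)
No transition for (q_1, x, top X); M blocks with input xyxy remaining.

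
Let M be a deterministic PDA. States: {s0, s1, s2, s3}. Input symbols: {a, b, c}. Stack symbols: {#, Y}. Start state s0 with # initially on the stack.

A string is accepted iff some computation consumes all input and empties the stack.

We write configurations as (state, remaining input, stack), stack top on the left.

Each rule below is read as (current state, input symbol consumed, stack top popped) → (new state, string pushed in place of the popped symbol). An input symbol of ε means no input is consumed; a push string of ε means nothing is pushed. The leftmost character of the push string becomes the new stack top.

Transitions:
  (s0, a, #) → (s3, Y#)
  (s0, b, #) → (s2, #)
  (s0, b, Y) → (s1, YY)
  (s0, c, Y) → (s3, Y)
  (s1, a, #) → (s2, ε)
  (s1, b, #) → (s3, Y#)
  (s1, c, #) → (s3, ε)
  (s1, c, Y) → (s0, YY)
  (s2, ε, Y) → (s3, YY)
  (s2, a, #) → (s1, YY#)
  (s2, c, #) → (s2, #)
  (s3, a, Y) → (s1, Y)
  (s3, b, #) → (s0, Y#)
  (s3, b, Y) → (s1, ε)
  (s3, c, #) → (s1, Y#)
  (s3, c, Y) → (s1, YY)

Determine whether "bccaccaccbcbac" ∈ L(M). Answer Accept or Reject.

(s0, bccaccaccbcbac, #) ⊢ (s2, ccaccaccbcbac, #) ⊢ (s2, caccaccbcbac, #) ⊢ (s2, accaccbcbac, #) ⊢ (s1, ccaccbcbac, YY#) ⊢ (s0, caccbcbac, YYY#) ⊢ (s3, accbcbac, YYY#) ⊢ (s1, ccbcbac, YYY#) ⊢ (s0, cbcbac, YYYY#) ⊢ (s3, bcbac, YYYY#) ⊢ (s1, cbac, YYY#) ⊢ (s0, bac, YYYY#) ⊢ (s1, ac, YYYYY#)
No transition applies at (s1, ac, YYYYY#); input not fully consumed.

Reject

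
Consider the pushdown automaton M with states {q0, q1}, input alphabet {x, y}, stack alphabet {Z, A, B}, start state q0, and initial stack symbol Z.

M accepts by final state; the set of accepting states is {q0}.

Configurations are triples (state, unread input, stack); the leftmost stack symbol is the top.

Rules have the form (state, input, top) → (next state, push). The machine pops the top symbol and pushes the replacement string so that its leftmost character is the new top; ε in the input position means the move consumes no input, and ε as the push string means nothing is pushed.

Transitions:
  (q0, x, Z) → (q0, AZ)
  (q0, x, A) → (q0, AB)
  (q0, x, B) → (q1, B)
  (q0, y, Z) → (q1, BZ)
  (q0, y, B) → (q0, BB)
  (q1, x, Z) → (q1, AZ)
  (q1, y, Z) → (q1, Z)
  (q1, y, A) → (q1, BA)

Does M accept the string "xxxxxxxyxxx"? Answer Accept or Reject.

Reject

No computation consumes all input and reaches a final state.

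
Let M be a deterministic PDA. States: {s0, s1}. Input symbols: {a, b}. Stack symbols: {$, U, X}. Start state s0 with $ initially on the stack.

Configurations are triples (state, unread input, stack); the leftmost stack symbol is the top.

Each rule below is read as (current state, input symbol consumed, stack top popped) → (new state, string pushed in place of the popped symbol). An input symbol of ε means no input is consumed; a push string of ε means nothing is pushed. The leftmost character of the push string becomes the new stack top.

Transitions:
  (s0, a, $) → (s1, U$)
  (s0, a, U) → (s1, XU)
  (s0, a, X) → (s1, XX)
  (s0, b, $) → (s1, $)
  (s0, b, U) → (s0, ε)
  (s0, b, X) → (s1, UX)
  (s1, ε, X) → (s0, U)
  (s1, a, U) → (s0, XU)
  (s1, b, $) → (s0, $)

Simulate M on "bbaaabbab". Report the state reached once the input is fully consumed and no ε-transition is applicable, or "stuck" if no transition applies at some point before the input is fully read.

(s0, bbaaabbab, $) ⊢ (s1, baaabbab, $) ⊢ (s0, aaabbab, $) ⊢ (s1, aabbab, U$) ⊢ (s0, abbab, XU$) ⊢ (s1, bbab, XXU$) ⊢ (s0, bbab, UXU$) ⊢ (s0, bab, XU$) ⊢ (s1, ab, UXU$) ⊢ (s0, b, XUXU$) ⊢ (s1, ε, UXUXU$)
All input consumed; M is in state s1.

s1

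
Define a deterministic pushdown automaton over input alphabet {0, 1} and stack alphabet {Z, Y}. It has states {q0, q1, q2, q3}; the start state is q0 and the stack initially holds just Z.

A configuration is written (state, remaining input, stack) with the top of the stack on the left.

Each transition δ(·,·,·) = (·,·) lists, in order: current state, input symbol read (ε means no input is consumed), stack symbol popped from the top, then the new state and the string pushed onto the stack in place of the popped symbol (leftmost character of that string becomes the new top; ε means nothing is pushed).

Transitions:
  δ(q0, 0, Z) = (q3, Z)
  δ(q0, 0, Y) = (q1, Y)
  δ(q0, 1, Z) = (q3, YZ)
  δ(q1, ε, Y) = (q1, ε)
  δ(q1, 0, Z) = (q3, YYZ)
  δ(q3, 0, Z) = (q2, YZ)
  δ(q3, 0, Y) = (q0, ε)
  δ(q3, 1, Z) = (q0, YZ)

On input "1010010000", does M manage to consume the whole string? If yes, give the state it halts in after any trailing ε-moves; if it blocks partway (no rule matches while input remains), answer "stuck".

(q0, 1010010000, Z)
  read 1, top Z: go to q3, push YZ → (q3, 010010000, YZ)
  read 0, top Y: go to q0, push ε → (q0, 10010000, Z)
  read 1, top Z: go to q3, push YZ → (q3, 0010000, YZ)
  read 0, top Y: go to q0, push ε → (q0, 010000, Z)
  read 0, top Z: go to q3, push Z → (q3, 10000, Z)
  read 1, top Z: go to q0, push YZ → (q0, 0000, YZ)
  read 0, top Y: go to q1, push Y → (q1, 000, YZ)
  ε-move, top Y: go to q1, push ε → (q1, 000, Z)
  read 0, top Z: go to q3, push YYZ → (q3, 00, YYZ)
  read 0, top Y: go to q0, push ε → (q0, 0, YZ)
  read 0, top Y: go to q1, push Y → (q1, ε, YZ)
  ε-move, top Y: go to q1, push ε → (q1, ε, Z)
All input consumed; M is in state q1.

q1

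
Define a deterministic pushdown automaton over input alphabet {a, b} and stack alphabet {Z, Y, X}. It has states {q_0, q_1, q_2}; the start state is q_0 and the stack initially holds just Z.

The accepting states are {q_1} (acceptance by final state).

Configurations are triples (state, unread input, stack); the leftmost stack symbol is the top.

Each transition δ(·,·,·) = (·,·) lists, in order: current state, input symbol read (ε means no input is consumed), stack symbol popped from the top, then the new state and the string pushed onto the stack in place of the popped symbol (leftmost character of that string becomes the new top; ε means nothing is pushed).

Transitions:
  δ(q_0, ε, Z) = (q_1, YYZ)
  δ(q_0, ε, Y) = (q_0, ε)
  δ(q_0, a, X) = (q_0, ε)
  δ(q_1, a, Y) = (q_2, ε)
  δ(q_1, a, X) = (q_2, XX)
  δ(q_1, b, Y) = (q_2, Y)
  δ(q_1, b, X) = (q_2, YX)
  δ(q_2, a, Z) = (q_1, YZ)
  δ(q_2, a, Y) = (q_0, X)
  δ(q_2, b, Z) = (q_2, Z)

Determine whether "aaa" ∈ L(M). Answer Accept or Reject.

(q_0, aaa, Z)
  ε-move, top Z: go to q_1, push YYZ → (q_1, aaa, YYZ)
  read a, top Y: go to q_2, push ε → (q_2, aa, YZ)
  read a, top Y: go to q_0, push X → (q_0, a, XZ)
  read a, top X: go to q_0, push ε → (q_0, ε, Z)
  ε-move, top Z: go to q_1, push YYZ → (q_1, ε, YYZ)
All input consumed; state q_1 ∈ F.

Accept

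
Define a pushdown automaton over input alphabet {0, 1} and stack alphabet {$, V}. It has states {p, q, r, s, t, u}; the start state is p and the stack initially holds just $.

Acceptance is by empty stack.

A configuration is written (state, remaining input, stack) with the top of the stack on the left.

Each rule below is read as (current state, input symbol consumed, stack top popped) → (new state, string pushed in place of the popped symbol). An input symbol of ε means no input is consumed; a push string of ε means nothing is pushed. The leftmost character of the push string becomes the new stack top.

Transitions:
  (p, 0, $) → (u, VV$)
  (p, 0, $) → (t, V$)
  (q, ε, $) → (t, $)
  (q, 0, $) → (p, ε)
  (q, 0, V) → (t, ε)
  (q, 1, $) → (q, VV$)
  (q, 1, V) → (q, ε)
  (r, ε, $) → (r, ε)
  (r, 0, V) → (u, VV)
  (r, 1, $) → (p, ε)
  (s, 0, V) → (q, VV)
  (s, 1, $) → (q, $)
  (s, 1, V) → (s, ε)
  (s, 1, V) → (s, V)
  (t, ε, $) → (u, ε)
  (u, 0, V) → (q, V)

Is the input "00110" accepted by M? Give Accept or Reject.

One accepting computation: (p, 00110, $) ⊢ (u, 0110, VV$) ⊢ (q, 110, VV$) ⊢ (q, 10, V$) ⊢ (q, 0, $) ⊢ (p, ε, ε)
All input consumed and the stack is empty.

Accept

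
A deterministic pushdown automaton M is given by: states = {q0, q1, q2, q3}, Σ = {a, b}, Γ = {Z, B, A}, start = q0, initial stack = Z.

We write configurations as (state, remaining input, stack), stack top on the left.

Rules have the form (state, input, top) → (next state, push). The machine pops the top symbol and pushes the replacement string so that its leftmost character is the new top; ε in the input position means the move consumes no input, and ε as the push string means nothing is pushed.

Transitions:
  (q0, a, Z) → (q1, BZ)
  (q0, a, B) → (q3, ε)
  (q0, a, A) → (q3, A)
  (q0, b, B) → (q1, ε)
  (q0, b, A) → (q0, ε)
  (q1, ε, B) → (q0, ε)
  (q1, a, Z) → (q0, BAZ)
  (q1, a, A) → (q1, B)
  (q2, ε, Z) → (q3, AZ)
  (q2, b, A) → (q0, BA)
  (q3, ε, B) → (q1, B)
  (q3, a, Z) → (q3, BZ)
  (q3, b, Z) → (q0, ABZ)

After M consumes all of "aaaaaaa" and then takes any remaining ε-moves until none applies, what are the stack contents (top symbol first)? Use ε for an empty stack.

(q0, aaaaaaa, Z)
  read a, top Z: go to q1, push BZ → (q1, aaaaaa, BZ)
  ε-move, top B: go to q0, push ε → (q0, aaaaaa, Z)
  read a, top Z: go to q1, push BZ → (q1, aaaaa, BZ)
  ε-move, top B: go to q0, push ε → (q0, aaaaa, Z)
  read a, top Z: go to q1, push BZ → (q1, aaaa, BZ)
  ε-move, top B: go to q0, push ε → (q0, aaaa, Z)
  read a, top Z: go to q1, push BZ → (q1, aaa, BZ)
  ε-move, top B: go to q0, push ε → (q0, aaa, Z)
  read a, top Z: go to q1, push BZ → (q1, aa, BZ)
  ε-move, top B: go to q0, push ε → (q0, aa, Z)
  read a, top Z: go to q1, push BZ → (q1, a, BZ)
  ε-move, top B: go to q0, push ε → (q0, a, Z)
  read a, top Z: go to q1, push BZ → (q1, ε, BZ)
  ε-move, top B: go to q0, push ε → (q0, ε, Z)
All input consumed in state q0 with stack Z.

Z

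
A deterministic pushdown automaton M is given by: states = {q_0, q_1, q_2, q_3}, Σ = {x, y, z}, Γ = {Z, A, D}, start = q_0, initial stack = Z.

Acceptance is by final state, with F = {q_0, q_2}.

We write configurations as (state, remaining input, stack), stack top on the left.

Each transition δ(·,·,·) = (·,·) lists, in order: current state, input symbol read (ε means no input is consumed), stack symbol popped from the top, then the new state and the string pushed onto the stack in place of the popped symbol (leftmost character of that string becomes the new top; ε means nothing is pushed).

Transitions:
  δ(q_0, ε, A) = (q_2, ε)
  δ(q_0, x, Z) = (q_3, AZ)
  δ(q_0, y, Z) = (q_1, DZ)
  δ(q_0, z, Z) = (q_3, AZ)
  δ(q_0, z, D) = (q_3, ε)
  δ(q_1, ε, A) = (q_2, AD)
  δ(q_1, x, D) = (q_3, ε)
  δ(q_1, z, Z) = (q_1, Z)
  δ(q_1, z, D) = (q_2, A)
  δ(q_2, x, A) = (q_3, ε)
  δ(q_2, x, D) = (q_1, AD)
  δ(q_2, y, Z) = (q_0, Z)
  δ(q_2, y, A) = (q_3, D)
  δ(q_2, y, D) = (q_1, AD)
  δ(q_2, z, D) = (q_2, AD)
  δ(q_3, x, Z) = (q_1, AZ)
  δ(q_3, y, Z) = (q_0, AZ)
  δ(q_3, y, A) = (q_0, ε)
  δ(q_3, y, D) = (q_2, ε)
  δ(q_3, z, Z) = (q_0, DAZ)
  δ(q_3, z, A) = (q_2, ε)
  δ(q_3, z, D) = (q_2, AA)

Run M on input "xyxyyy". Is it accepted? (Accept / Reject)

Reject

(q_0, xyxyyy, Z)
  read x, top Z: go to q_3, push AZ → (q_3, yxyyy, AZ)
  read y, top A: go to q_0, push ε → (q_0, xyyy, Z)
  read x, top Z: go to q_3, push AZ → (q_3, yyy, AZ)
  read y, top A: go to q_0, push ε → (q_0, yy, Z)
  read y, top Z: go to q_1, push DZ → (q_1, y, DZ)
No transition applies at (q_1, y, DZ); input not fully consumed.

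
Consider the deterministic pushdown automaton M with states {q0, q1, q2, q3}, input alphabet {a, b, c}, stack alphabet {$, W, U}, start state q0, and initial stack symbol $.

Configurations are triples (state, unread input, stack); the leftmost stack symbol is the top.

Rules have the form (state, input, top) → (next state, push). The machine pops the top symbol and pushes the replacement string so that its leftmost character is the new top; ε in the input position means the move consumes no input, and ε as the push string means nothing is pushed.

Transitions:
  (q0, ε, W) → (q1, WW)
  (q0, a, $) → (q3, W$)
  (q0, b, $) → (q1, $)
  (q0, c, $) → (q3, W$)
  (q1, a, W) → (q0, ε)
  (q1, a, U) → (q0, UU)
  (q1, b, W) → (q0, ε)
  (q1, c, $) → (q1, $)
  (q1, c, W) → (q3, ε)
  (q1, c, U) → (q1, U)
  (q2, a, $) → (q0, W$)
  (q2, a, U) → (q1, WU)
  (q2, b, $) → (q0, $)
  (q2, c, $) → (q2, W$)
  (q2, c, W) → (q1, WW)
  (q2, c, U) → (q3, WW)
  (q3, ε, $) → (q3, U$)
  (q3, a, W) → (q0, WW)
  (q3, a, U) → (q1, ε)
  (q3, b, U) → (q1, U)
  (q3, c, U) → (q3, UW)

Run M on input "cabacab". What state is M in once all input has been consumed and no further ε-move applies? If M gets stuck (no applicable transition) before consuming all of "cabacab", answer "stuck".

q1

(q0, cabacab, $)
  read c, top $: go to q3, push W$ → (q3, abacab, W$)
  read a, top W: go to q0, push WW → (q0, bacab, WW$)
  ε-move, top W: go to q1, push WW → (q1, bacab, WWW$)
  read b, top W: go to q0, push ε → (q0, acab, WW$)
  ε-move, top W: go to q1, push WW → (q1, acab, WWW$)
  read a, top W: go to q0, push ε → (q0, cab, WW$)
  ε-move, top W: go to q1, push WW → (q1, cab, WWW$)
  read c, top W: go to q3, push ε → (q3, ab, WW$)
  read a, top W: go to q0, push WW → (q0, b, WWW$)
  ε-move, top W: go to q1, push WW → (q1, b, WWWW$)
  read b, top W: go to q0, push ε → (q0, ε, WWW$)
  ε-move, top W: go to q1, push WW → (q1, ε, WWWW$)
All input consumed; M is in state q1.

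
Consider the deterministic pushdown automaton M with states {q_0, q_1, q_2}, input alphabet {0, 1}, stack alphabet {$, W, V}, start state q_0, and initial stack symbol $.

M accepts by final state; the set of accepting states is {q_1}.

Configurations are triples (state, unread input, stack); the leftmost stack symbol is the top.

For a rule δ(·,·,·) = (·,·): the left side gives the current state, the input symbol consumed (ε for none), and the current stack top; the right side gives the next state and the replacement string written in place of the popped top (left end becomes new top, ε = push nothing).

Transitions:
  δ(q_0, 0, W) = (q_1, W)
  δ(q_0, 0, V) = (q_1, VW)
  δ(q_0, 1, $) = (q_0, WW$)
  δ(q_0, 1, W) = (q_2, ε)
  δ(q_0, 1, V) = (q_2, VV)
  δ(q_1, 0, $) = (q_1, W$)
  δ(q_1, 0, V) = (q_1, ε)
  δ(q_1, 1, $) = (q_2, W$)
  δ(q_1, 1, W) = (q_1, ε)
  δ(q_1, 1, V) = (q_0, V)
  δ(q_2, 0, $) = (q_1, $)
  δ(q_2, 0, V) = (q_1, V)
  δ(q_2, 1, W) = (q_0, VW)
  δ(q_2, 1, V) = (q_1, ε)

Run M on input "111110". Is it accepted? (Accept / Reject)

(q_0, 111110, $)
  read 1, top $: go to q_0, push WW$ → (q_0, 11110, WW$)
  read 1, top W: go to q_2, push ε → (q_2, 1110, W$)
  read 1, top W: go to q_0, push VW → (q_0, 110, VW$)
  read 1, top V: go to q_2, push VV → (q_2, 10, VVW$)
  read 1, top V: go to q_1, push ε → (q_1, 0, VW$)
  read 0, top V: go to q_1, push ε → (q_1, ε, W$)
All input consumed; state q_1 ∈ F.

Accept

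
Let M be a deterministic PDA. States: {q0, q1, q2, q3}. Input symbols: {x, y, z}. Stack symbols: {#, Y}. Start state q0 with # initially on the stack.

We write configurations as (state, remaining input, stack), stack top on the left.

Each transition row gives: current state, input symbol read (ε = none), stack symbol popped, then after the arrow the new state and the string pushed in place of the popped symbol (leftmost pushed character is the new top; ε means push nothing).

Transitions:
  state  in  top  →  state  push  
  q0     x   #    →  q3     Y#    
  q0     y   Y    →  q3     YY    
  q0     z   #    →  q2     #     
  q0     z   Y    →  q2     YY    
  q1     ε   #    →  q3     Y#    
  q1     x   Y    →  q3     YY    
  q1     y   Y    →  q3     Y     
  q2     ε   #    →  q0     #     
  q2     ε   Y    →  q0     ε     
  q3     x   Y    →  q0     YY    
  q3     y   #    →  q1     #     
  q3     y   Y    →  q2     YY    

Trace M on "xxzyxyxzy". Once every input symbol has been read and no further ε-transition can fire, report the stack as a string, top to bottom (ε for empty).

(q0, xxzyxyxzy, #) ⊢ (q3, xzyxyxzy, Y#) ⊢ (q0, zyxyxzy, YY#) ⊢ (q2, yxyxzy, YYY#) ⊢ (q0, yxyxzy, YY#) ⊢ (q3, xyxzy, YYY#) ⊢ (q0, yxzy, YYYY#) ⊢ (q3, xzy, YYYYY#) ⊢ (q0, zy, YYYYYY#) ⊢ (q2, y, YYYYYYY#) ⊢ (q0, y, YYYYYY#) ⊢ (q3, ε, YYYYYYY#)
All input consumed in state q3 with stack YYYYYYY#.

YYYYYYY#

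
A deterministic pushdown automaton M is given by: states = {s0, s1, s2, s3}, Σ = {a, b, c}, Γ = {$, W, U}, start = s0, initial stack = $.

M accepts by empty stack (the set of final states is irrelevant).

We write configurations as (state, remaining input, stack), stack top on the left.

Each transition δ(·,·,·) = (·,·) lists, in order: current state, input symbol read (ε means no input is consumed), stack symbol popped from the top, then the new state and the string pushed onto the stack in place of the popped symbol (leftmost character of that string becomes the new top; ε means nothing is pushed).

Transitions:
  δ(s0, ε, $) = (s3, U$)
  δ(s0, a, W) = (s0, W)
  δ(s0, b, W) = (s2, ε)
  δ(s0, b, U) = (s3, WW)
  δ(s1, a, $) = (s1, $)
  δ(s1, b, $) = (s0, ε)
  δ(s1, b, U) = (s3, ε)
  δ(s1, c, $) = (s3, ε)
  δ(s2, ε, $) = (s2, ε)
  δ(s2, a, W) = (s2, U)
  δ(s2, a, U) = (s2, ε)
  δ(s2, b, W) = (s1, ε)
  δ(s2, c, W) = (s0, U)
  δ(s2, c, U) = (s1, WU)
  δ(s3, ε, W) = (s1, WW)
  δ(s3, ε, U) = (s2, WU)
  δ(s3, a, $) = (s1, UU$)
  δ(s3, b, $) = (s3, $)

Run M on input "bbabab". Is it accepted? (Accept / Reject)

(s0, bbabab, $)
  ε-move, top $: go to s3, push U$ → (s3, bbabab, U$)
  ε-move, top U: go to s2, push WU → (s2, bbabab, WU$)
  read b, top W: go to s1, push ε → (s1, babab, U$)
  read b, top U: go to s3, push ε → (s3, abab, $)
  read a, top $: go to s1, push UU$ → (s1, bab, UU$)
  read b, top U: go to s3, push ε → (s3, ab, U$)
  ε-move, top U: go to s2, push WU → (s2, ab, WU$)
  read a, top W: go to s2, push U → (s2, b, UU$)
No transition applies at (s2, b, UU$); input not fully consumed.

Reject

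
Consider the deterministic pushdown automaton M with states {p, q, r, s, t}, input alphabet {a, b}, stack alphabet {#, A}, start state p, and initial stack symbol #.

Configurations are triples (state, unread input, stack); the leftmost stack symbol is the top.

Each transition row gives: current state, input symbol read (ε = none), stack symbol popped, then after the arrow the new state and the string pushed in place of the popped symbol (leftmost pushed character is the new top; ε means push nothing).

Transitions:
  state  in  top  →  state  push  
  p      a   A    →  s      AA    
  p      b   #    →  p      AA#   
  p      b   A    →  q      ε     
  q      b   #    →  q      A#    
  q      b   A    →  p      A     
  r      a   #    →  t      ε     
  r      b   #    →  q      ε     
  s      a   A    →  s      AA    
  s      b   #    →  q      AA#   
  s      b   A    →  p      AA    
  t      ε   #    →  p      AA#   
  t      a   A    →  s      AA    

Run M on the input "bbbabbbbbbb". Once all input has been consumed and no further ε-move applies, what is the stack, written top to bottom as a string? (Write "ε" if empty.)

(p, bbbabbbbbbb, #)
  read b, top #: go to p, push AA# → (p, bbabbbbbbb, AA#)
  read b, top A: go to q, push ε → (q, babbbbbbb, A#)
  read b, top A: go to p, push A → (p, abbbbbbb, A#)
  read a, top A: go to s, push AA → (s, bbbbbbb, AA#)
  read b, top A: go to p, push AA → (p, bbbbbb, AAA#)
  read b, top A: go to q, push ε → (q, bbbbb, AA#)
  read b, top A: go to p, push A → (p, bbbb, AA#)
  read b, top A: go to q, push ε → (q, bbb, A#)
  read b, top A: go to p, push A → (p, bb, A#)
  read b, top A: go to q, push ε → (q, b, #)
  read b, top #: go to q, push A# → (q, ε, A#)
All input consumed in state q with stack A#.

A#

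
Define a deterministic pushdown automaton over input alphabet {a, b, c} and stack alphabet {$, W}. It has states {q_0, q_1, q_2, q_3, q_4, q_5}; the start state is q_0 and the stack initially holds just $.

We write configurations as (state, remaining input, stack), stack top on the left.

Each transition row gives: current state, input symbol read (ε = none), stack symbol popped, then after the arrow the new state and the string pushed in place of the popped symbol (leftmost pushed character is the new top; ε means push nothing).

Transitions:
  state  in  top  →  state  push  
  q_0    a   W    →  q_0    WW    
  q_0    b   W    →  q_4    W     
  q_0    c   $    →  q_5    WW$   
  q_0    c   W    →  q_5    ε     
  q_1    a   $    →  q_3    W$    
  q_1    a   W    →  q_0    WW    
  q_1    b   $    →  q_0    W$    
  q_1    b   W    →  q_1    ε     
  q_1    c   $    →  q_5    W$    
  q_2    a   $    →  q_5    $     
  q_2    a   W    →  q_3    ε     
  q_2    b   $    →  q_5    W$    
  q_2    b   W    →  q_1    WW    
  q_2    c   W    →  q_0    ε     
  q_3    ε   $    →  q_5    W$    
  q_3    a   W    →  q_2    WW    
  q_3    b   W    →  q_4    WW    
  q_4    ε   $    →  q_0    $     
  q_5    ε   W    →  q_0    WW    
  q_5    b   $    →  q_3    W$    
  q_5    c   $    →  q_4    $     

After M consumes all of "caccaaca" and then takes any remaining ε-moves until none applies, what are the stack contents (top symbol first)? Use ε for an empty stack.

WWWWWWW$

(q_0, caccaaca, $) ⊢ (q_5, accaaca, WW$) ⊢ (q_0, accaaca, WWW$) ⊢ (q_0, ccaaca, WWWW$) ⊢ (q_5, caaca, WWW$) ⊢ (q_0, caaca, WWWW$) ⊢ (q_5, aaca, WWW$) ⊢ (q_0, aaca, WWWW$) ⊢ (q_0, aca, WWWWW$) ⊢ (q_0, ca, WWWWWW$) ⊢ (q_5, a, WWWWW$) ⊢ (q_0, a, WWWWWW$) ⊢ (q_0, ε, WWWWWWW$)
All input consumed in state q_0 with stack WWWWWWW$.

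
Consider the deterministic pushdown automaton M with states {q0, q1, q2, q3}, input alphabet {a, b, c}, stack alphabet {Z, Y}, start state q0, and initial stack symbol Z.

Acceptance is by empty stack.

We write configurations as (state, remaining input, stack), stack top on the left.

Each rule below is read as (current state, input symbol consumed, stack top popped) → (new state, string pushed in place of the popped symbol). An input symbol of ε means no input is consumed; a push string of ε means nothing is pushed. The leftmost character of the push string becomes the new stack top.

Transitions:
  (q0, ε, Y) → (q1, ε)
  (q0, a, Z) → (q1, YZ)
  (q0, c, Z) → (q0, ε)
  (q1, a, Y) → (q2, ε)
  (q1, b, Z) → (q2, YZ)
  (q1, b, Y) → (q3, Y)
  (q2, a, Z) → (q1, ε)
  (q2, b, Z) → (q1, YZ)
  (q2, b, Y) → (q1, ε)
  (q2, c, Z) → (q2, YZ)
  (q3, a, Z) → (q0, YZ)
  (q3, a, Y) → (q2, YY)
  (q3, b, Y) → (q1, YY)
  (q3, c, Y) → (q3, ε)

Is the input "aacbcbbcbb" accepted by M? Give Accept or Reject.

Reject

(q0, aacbcbbcbb, Z)
  read a, top Z: go to q1, push YZ → (q1, acbcbbcbb, YZ)
  read a, top Y: go to q2, push ε → (q2, cbcbbcbb, Z)
  read c, top Z: go to q2, push YZ → (q2, bcbbcbb, YZ)
  read b, top Y: go to q1, push ε → (q1, cbbcbb, Z)
No transition applies at (q1, cbbcbb, Z); input not fully consumed.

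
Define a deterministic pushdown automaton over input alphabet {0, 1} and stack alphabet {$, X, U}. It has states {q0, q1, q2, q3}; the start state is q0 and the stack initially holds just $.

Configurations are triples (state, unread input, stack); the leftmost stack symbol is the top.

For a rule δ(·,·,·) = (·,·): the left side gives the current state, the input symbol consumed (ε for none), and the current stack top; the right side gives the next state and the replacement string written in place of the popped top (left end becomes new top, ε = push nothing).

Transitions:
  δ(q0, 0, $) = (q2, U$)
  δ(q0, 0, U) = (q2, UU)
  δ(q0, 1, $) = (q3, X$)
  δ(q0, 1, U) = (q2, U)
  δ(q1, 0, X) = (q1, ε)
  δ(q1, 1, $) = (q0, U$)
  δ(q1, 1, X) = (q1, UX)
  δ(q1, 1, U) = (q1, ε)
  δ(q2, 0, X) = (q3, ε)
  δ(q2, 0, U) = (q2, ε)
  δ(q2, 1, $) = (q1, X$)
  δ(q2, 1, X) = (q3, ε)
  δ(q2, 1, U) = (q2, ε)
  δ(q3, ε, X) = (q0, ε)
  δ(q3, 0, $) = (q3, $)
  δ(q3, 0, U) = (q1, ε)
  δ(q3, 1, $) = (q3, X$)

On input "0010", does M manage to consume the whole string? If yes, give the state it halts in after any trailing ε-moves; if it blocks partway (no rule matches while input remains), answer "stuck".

q1

(q0, 0010, $)
  read 0, top $: go to q2, push U$ → (q2, 010, U$)
  read 0, top U: go to q2, push ε → (q2, 10, $)
  read 1, top $: go to q1, push X$ → (q1, 0, X$)
  read 0, top X: go to q1, push ε → (q1, ε, $)
All input consumed; M is in state q1.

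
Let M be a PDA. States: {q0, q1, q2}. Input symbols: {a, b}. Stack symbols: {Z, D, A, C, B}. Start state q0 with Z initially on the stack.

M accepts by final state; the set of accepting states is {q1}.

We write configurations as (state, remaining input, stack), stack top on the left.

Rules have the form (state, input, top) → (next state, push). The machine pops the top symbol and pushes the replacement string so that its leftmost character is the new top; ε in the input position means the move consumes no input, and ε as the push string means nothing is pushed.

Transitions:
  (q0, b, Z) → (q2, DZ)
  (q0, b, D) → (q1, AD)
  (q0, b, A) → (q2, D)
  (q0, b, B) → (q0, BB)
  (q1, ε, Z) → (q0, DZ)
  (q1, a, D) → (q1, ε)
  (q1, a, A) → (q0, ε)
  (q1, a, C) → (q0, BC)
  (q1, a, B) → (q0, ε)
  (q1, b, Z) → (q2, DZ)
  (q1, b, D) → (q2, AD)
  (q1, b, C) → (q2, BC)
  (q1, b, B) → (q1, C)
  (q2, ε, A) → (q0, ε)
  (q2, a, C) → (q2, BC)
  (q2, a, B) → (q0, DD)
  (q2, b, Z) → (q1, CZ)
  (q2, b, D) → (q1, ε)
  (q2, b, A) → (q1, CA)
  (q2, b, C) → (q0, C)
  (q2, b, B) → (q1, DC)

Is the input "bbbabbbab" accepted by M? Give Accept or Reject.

No computation consumes all input and reaches a final state.

Reject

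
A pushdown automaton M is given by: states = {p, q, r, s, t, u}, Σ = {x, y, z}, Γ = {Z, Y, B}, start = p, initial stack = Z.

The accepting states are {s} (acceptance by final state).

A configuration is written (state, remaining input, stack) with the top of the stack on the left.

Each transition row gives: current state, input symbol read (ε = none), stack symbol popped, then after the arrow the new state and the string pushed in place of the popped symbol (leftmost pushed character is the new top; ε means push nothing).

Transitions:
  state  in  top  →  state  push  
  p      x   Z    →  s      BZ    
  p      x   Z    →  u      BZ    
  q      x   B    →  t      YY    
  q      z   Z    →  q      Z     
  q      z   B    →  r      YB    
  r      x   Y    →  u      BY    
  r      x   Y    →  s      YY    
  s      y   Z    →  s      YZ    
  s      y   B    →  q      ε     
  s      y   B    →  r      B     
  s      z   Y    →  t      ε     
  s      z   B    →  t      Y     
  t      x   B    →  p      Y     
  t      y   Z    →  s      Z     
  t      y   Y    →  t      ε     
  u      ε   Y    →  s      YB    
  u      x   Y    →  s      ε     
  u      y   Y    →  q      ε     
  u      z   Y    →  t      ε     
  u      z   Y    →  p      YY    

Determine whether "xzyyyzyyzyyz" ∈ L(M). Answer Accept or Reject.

Reject

No computation consumes all input and reaches a final state.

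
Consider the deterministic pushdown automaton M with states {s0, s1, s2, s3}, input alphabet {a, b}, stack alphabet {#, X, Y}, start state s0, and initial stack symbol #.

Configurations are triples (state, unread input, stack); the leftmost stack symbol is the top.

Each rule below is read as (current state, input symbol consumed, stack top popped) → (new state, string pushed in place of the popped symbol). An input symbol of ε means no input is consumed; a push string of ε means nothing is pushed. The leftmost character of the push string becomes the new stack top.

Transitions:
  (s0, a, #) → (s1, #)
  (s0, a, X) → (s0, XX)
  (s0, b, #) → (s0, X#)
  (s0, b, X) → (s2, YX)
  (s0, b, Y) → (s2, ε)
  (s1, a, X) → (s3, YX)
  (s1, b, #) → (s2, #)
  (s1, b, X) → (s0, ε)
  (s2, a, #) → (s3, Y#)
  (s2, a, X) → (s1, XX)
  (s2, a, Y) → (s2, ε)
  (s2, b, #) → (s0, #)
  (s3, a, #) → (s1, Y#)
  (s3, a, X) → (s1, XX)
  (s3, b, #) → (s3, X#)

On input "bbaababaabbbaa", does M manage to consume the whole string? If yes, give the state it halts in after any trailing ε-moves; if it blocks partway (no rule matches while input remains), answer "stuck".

(s0, bbaababaabbbaa, #) ⊢ (s0, baababaabbbaa, X#) ⊢ (s2, aababaabbbaa, YX#) ⊢ (s2, ababaabbbaa, X#) ⊢ (s1, babaabbbaa, XX#) ⊢ (s0, abaabbbaa, X#) ⊢ (s0, baabbbaa, XX#) ⊢ (s2, aabbbaa, YXX#) ⊢ (s2, abbbaa, XX#) ⊢ (s1, bbbaa, XXX#) ⊢ (s0, bbaa, XX#) ⊢ (s2, baa, YXX#)
No transition for (s2, b, top Y); M blocks with input baa remaining.

stuck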